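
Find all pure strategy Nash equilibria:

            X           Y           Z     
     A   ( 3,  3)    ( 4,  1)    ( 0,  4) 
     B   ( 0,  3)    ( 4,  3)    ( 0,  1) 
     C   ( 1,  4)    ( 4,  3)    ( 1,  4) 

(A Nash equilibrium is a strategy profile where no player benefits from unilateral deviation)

Nash equilibrium: (B, Y), (C, Z)

Work:
Best responses:
  P1 vs X: payoffs [3, 0, 1] → best response A (payoff 3)
  P1 vs Y: payoffs [4, 4, 4] → best response A/B/C (payoff 4)
  P1 vs Z: payoffs [0, 0, 1] → best response C (payoff 1)
  P2 vs A: payoffs [3, 1, 4] → best response Z (payoff 4)
  P2 vs B: payoffs [3, 3, 1] → best response X/Y (payoff 3)
  P2 vs C: payoffs [4, 3, 4] → best response X/Z (payoff 4)
Mutual best responses: (B,Y), (C,Z) → Nash equilibria.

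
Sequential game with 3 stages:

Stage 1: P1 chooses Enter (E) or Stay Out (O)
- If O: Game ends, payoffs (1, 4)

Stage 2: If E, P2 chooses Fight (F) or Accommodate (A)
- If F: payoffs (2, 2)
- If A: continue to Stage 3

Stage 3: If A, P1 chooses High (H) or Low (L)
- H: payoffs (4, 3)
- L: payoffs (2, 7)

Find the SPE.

SPE: (E, A, H); Outcome (4, 3)

Work:
Stage 3: P1 chooses H (4 vs 2)
Stage 2: P2: F->2, A->3 (anticipating H). Choose A
Stage 1: P1: O->1, E->4 (anticipating A, H). Choose E
SPE path: E -> A -> H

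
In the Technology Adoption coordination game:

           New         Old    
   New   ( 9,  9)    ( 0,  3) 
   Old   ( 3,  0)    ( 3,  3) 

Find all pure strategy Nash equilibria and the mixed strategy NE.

Pure NE: (New, New) and (Old, Old); Mixed NE: p = 0.3333, q = 0.3333

Work:
Check pure NE:
(New, New): (9, 9) - no unilateral deviation beneficial
(Old, Old): (3, 3) - no unilateral deviation beneficial
Mixed NE: P1 plays New with p = 0.3333, P2 plays New with q = 0.3333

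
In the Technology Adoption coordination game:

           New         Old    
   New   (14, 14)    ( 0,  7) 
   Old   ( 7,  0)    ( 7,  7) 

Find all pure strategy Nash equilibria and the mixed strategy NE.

Pure NE: (New, New) and (Old, Old); Mixed NE: p = 0.5, q = 0.5

Work:
Check pure NE:
(New, New): (14, 14) - no unilateral deviation beneficial
(Old, Old): (7, 7) - no unilateral deviation beneficial
Mixed NE: P1 plays New with p = 0.5, P2 plays New with q = 0.5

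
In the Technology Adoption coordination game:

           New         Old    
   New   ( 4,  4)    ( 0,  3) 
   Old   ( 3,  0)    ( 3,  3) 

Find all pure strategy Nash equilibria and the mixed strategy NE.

Pure NE: (New, New) and (Old, Old); Mixed NE: p = 0.75, q = 0.75

Work:
Check pure NE:
(New, New): (4, 4) - no unilateral deviation beneficial
(Old, Old): (3, 3) - no unilateral deviation beneficial
Mixed NE: P1 plays New with p = 0.75, P2 plays New with q = 0.75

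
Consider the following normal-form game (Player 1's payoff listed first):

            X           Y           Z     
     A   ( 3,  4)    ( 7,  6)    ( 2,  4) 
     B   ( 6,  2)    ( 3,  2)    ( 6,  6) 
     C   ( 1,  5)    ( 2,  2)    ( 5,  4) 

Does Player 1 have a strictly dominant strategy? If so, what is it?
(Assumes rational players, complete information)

No strictly dominant strategy exists for Player 1

Work:
A strategy strictly dominates another if it gives a strictly higher payoff against every opponent action. Compare each pair of P1's strategies column-by-column:
  A vs B: [3 vs 6, 7 vs 3, 2 vs 6] → A does not strictly dominate B (column X: 3 ≤ 6)
  A vs C: [3 vs 1, 7 vs 2, 2 vs 5] → A does not strictly dominate C (column Z: 2 ≤ 5)
  B vs A: [6 vs 3, 3 vs 7, 6 vs 2] → B does not strictly dominate A (column Y: 3 ≤ 7)
  B vs C: [6 vs 1, 3 vs 2, 6 vs 5] → B strictly dominates C
  C vs A: [1 vs 3, 2 vs 7, 5 vs 2] → C does not strictly dominate A (column X: 1 ≤ 3)
  C vs B: [1 vs 6, 2 vs 3, 5 vs 6] → C does not strictly dominate B (column X: 1 ≤ 6)
No single strategy strictly dominates all others → no strictly dominant strategy.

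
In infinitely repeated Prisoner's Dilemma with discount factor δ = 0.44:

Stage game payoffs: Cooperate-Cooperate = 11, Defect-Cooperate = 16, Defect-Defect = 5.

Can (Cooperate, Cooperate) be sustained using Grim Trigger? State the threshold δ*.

δ* = 0.4545; since δ = 0.44 < 0.4545, cooperation cannot be sustained

Work:
For Grim Trigger:
Cooperate forever: 11/(1-δ)
Defect then punished: 16 + 5·δ/(1-δ)
Need: 11/(1-δ) ≥ 16 + 5·δ/(1-δ)
Solving: δ ≥ (T-R)/(T-P) = (16-11)/(16-5) = 0.4545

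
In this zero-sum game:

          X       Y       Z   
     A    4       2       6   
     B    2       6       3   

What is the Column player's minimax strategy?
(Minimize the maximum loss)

Column should play X, value = 4

Work:
Column player minimizes Row's maximum payoff:
Column X: max payoff to Row = 4
Column Y: max payoff to Row = 6
Column Z: max payoff to Row = 6
Minimum is 4, achieved by column X.
Minimax strategy: X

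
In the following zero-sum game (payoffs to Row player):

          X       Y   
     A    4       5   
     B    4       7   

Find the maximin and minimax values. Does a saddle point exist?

Maximin = 4, Minimax = 4, Saddle: True

Work:
Row minimums: [4, 4] → maximin = 4
Column maximums: [4, 7] → minimax = 4
Saddle point exists! Game value = 4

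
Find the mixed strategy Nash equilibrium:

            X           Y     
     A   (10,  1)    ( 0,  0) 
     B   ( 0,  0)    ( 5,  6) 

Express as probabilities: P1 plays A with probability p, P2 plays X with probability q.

p = 0.8571, q = 0.3333

Work:
Find probabilities that make opponent indifferent:
P2 chooses q to make P1 indifferent between A and B
P1 chooses p to make P2 indifferent between X and Y
Mixed NE: P1 plays (A: 0.8571, B: 0.1429), P2 plays (X: 0.3333, Y: 0.6667)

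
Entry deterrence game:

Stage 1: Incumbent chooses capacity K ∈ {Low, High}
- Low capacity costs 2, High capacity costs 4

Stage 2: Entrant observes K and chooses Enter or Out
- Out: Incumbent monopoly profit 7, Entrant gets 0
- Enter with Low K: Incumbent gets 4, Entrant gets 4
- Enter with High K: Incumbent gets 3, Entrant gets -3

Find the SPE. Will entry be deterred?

SPE: (High, Enter|Low, Out|High); Entry deterred. Incumbent net profit = 3

Work:
After Low K: Entrant enters (4 > 0)
After High K: Entrant stays out (-3 < 0)
Incumbent: Low → 4−2=2, High → 7−4=3
Incumbent chooses High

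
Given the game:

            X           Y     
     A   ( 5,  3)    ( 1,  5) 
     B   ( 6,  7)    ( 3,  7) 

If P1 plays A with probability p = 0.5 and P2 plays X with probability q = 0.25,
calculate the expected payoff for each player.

E[P1] = 2.875, E[P2] = 5.75

Work:
E[P1] = p·q·π₁(A,X) + p·(1-q)·π₁(A,Y) + (1-p)·q·π₁(B,X) + (1-p)·(1-q)·π₁(B,Y)
= 0.5·0.25·5 + 0.5·0.75·1 + 0.5·0.25·6 + 0.5·0.75·3
= 2.875

E[P2] = 5.75 (similar calculation)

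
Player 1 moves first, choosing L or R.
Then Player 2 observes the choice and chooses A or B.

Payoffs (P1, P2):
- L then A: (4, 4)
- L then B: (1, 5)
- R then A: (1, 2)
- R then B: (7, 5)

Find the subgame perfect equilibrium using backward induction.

P1 plays R, P2 plays B after L and B after R; Payoff (7, 5)

Work:
Backward induction:
After L: P2 chooses B → P1 gets 1
After R: P2 chooses B → P1 gets 7
P1 chooses R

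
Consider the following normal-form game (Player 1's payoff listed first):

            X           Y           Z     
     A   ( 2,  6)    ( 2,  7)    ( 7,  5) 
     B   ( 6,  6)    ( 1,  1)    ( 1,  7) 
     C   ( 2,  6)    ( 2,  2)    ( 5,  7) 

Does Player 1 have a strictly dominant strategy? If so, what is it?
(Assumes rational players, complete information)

No strictly dominant strategy exists for Player 1

Work:
A strategy strictly dominates another if it gives a strictly higher payoff against every opponent action. Compare each pair of P1's strategies column-by-column:
  A vs B: [2 vs 6, 2 vs 1, 7 vs 1] → A does not strictly dominate B (column X: 2 ≤ 6)
  A vs C: [2 vs 2, 2 vs 2, 7 vs 5] → A does not strictly dominate C (column X: 2 ≤ 2)
  B vs A: [6 vs 2, 1 vs 2, 1 vs 7] → B does not strictly dominate A (column Y: 1 ≤ 2)
  B vs C: [6 vs 2, 1 vs 2, 1 vs 5] → B does not strictly dominate C (column Y: 1 ≤ 2)
  C vs A: [2 vs 2, 2 vs 2, 5 vs 7] → C does not strictly dominate A (column X: 2 ≤ 2)
  C vs B: [2 vs 6, 2 vs 1, 5 vs 1] → C does not strictly dominate B (column X: 2 ≤ 6)
No single strategy strictly dominates all others → no strictly dominant strategy.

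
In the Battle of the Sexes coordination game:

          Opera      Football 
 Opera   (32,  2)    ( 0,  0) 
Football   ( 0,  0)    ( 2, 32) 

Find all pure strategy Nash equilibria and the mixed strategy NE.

Pure NE: (Opera, Opera) and (Football, Football); Mixed NE: p = 0.9412, q = 0.0588

Work:
Check pure NE:
(Opera, Opera): (32, 2) - no unilateral deviation beneficial
(Football, Football): (2, 32) - no unilateral deviation beneficial
Mixed NE: P1 plays Opera with p = 0.9412, P2 plays Opera with q = 0.0588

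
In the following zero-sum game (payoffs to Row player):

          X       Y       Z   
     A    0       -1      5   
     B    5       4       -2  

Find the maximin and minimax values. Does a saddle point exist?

Maximin = -1, Minimax = 4, Saddle: False

Work:
Row minimums: [-1, -2] → maximin = -1
Column maximums: [5, 4, 5] → minimax = 4
No saddle point (maximin ≠ minimax). Mixed strategy needed.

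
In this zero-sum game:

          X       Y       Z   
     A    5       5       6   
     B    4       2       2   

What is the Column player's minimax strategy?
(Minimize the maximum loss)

Column should play X or Y (all achieve the minimum), value = 5

Work:
Column player minimizes Row's maximum payoff:
Column X: max payoff to Row = 5
Column Y: max payoff to Row = 5
Column Z: max payoff to Row = 6
Minimum is 5, achieved by columns X, Y (tied).
Each of X or Y is a minimax strategy.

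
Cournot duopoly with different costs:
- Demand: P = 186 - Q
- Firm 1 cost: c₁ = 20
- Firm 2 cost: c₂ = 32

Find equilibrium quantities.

q₁* = 59.33, q₂* = 47.33

Work:
Reaction: q₁ = (186 - 20 - q₂)/2
Reaction: q₂ = (186 - 32 - q₁)/2
Solve simultaneously:
q₁* = (186 - 2×20 + 32)/3 = 59.33
q₂* = (186 - 2×32 + 20)/3 = 47.33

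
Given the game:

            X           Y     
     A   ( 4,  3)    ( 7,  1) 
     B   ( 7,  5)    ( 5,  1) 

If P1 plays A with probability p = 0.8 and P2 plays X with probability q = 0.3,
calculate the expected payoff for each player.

E[P1] = 6.0, E[P2] = 1.72

Work:
E[P1] = p·q·π₁(A,X) + p·(1-q)·π₁(A,Y) + (1-p)·q·π₁(B,X) + (1-p)·(1-q)·π₁(B,Y)
= 0.8·0.3·4 + 0.8·0.7·7 + 0.2·0.3·7 + 0.2·0.7·5
= 6.0

E[P2] = 1.72 (similar calculation)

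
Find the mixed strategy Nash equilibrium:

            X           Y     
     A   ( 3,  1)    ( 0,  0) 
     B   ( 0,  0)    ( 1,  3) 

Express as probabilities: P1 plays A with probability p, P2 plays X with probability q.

p = 0.75, q = 0.25

Work:
Find probabilities that make opponent indifferent:
P2 chooses q to make P1 indifferent between A and B
P1 chooses p to make P2 indifferent between X and Y
Mixed NE: P1 plays (A: 0.75, B: 0.25), P2 plays (X: 0.25, Y: 0.75)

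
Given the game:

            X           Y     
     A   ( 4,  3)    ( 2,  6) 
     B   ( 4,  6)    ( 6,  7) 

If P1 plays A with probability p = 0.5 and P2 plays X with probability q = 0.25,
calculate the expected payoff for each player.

E[P1] = 4.0, E[P2] = 6.0

Work:
E[P1] = p·q·π₁(A,X) + p·(1-q)·π₁(A,Y) + (1-p)·q·π₁(B,X) + (1-p)·(1-q)·π₁(B,Y)
= 0.5·0.25·4 + 0.5·0.75·2 + 0.5·0.25·4 + 0.5·0.75·6
= 4.0

E[P2] = 6.0 (similar calculation)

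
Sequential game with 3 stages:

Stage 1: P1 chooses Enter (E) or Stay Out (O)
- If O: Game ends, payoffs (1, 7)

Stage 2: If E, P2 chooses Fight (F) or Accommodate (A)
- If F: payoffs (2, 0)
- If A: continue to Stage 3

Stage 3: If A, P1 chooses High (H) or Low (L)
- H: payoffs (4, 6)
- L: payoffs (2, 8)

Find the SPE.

SPE: (E, A, H); Outcome (4, 6)

Work:
Stage 3: P1 chooses H (4 vs 2)
Stage 2: P2: F->0, A->6 (anticipating H). Choose A
Stage 1: P1: O->1, E->4 (anticipating A, H). Choose E
SPE path: E -> A -> H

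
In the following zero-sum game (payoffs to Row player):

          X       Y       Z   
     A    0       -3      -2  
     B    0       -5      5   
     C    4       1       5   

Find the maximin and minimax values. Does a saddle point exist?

Maximin = 1, Minimax = 1, Saddle: True

Work:
Row minimums: [-3, -5, 1] → maximin = 1
Column maximums: [4, 1, 5] → minimax = 1
Saddle point exists! Game value = 1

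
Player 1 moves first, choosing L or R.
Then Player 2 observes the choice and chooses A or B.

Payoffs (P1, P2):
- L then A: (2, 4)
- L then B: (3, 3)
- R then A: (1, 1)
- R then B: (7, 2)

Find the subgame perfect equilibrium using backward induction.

P1 plays R, P2 plays A after L and B after R; Payoff (7, 2)

Work:
Backward induction:
After L: P2 chooses A → P1 gets 2
After R: P2 chooses B → P1 gets 7
P1 chooses R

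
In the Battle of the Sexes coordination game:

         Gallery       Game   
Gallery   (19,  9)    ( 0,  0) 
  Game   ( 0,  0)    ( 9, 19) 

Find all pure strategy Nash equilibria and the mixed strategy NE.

Pure NE: (Gallery, Gallery) and (Game, Game); Mixed NE: p = 0.6786, q = 0.3214

Work:
Check pure NE:
(Gallery, Gallery): (19, 9) - no unilateral deviation beneficial
(Game, Game): (9, 19) - no unilateral deviation beneficial
Mixed NE: P1 plays Gallery with p = 0.6786, P2 plays Gallery with q = 0.3214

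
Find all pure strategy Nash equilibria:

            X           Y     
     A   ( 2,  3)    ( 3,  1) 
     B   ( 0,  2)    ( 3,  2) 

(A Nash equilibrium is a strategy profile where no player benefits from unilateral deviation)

Nash equilibrium: (A, X), (B, Y)

Work:
Best responses:
  P1 vs X: payoffs [2, 0] → best response A (payoff 2)
  P1 vs Y: payoffs [3, 3] → best response A/B (payoff 3)
  P2 vs A: payoffs [3, 1] → best response X (payoff 3)
  P2 vs B: payoffs [2, 2] → best response X/Y (payoff 2)
Mutual best responses: (A,X), (B,Y) → Nash equilibria.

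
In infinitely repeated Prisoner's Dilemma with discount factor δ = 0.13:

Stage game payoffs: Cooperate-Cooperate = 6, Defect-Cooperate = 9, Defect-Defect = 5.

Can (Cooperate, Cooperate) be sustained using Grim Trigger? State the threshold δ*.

δ* = 0.75; since δ = 0.13 < 0.75, cooperation cannot be sustained

Work:
For Grim Trigger:
Cooperate forever: 6/(1-δ)
Defect then punished: 9 + 5·δ/(1-δ)
Need: 6/(1-δ) ≥ 9 + 5·δ/(1-δ)
Solving: δ ≥ (T-R)/(T-P) = (9-6)/(9-5) = 0.75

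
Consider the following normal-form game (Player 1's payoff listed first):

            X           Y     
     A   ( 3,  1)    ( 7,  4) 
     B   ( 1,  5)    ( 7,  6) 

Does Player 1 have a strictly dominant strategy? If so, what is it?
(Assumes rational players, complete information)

No strictly dominant strategy exists for Player 1

Work:
A strategy strictly dominates another if it gives a strictly higher payoff against every opponent action. Compare each pair of P1's strategies column-by-column:
  A vs B: [3 vs 1, 7 vs 7] → A does not strictly dominate B (column Y: 7 ≤ 7)
  B vs A: [1 vs 3, 7 vs 7] → B does not strictly dominate A (column X: 1 ≤ 3)
No single strategy strictly dominates all others → no strictly dominant strategy.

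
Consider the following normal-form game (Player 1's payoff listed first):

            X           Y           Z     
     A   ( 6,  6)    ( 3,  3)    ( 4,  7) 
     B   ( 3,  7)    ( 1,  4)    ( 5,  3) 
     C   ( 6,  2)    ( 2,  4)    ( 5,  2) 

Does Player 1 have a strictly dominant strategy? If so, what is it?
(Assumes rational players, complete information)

No strictly dominant strategy exists for Player 1

Work:
A strategy strictly dominates another if it gives a strictly higher payoff against every opponent action. Compare each pair of P1's strategies column-by-column:
  A vs B: [6 vs 3, 3 vs 1, 4 vs 5] → A does not strictly dominate B (column Z: 4 ≤ 5)
  A vs C: [6 vs 6, 3 vs 2, 4 vs 5] → A does not strictly dominate C (column X: 6 ≤ 6)
  B vs A: [3 vs 6, 1 vs 3, 5 vs 4] → B does not strictly dominate A (column X: 3 ≤ 6)
  B vs C: [3 vs 6, 1 vs 2, 5 vs 5] → B does not strictly dominate C (column X: 3 ≤ 6)
  C vs A: [6 vs 6, 2 vs 3, 5 vs 4] → C does not strictly dominate A (column X: 6 ≤ 6)
  C vs B: [6 vs 3, 2 vs 1, 5 vs 5] → C does not strictly dominate B (column Z: 5 ≤ 5)
No single strategy strictly dominates all others → no strictly dominant strategy.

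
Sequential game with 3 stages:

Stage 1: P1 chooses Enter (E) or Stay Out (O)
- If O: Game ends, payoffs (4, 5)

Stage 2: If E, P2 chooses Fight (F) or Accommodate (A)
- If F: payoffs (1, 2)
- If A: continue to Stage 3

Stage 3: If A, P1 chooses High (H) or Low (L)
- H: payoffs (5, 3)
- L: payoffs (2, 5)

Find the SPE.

SPE: (E, A, H); Outcome (5, 3)

Work:
Stage 3: P1 chooses H (5 vs 2)
Stage 2: P2: F->2, A->3 (anticipating H). Choose A
Stage 1: P1: O->4, E->5 (anticipating A, H). Choose E
SPE path: E -> A -> H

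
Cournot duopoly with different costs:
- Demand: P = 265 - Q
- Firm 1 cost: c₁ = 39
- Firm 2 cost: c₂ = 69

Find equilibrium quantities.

q₁* = 85.33, q₂* = 55.33

Work:
Reaction: q₁ = (265 - 39 - q₂)/2
Reaction: q₂ = (265 - 69 - q₁)/2
Solve simultaneously:
q₁* = (265 - 2×39 + 69)/3 = 85.33
q₂* = (265 - 2×69 + 39)/3 = 55.33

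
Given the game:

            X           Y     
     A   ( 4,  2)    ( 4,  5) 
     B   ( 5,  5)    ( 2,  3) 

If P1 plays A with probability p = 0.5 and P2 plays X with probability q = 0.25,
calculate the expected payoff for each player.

E[P1] = 3.375, E[P2] = 3.875

Work:
E[P1] = p·q·π₁(A,X) + p·(1-q)·π₁(A,Y) + (1-p)·q·π₁(B,X) + (1-p)·(1-q)·π₁(B,Y)
= 0.5·0.25·4 + 0.5·0.75·4 + 0.5·0.25·5 + 0.5·0.75·2
= 3.375

E[P2] = 3.875 (similar calculation)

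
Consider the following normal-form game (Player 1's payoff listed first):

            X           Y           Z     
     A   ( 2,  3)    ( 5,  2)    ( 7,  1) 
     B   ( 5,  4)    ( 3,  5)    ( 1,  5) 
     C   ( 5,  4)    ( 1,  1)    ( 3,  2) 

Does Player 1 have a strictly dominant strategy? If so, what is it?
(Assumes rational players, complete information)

No strictly dominant strategy exists for Player 1

Work:
A strategy strictly dominates another if it gives a strictly higher payoff against every opponent action. Compare each pair of P1's strategies column-by-column:
  A vs B: [2 vs 5, 5 vs 3, 7 vs 1] → A does not strictly dominate B (column X: 2 ≤ 5)
  A vs C: [2 vs 5, 5 vs 1, 7 vs 3] → A does not strictly dominate C (column X: 2 ≤ 5)
  B vs A: [5 vs 2, 3 vs 5, 1 vs 7] → B does not strictly dominate A (column Y: 3 ≤ 5)
  B vs C: [5 vs 5, 3 vs 1, 1 vs 3] → B does not strictly dominate C (column X: 5 ≤ 5)
  C vs A: [5 vs 2, 1 vs 5, 3 vs 7] → C does not strictly dominate A (column Y: 1 ≤ 5)
  C vs B: [5 vs 5, 1 vs 3, 3 vs 1] → C does not strictly dominate B (column X: 5 ≤ 5)
No single strategy strictly dominates all others → no strictly dominant strategy.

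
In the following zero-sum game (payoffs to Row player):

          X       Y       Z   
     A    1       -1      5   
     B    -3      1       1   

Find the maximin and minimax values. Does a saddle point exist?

Maximin = -1, Minimax = 1, Saddle: False

Work:
Row minimums: [-1, -3] → maximin = -1
Column maximums: [1, 1, 5] → minimax = 1
No saddle point (maximin ≠ minimax). Mixed strategy needed.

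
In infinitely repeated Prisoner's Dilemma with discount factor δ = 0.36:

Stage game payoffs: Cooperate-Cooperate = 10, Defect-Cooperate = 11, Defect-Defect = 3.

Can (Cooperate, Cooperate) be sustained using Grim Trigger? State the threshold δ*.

δ* = 0.125; since δ = 0.36 ≥ 0.125, cooperation can be sustained

Work:
For Grim Trigger:
Cooperate forever: 10/(1-δ)
Defect then punished: 11 + 3·δ/(1-δ)
Need: 10/(1-δ) ≥ 11 + 3·δ/(1-δ)
Solving: δ ≥ (T-R)/(T-P) = (11-10)/(11-3) = 0.125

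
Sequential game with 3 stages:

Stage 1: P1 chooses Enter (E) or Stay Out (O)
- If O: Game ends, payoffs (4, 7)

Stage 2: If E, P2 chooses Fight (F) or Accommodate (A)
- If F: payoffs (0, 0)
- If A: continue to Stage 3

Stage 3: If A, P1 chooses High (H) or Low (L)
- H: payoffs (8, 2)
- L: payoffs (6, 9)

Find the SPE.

SPE: (E, A, H); Outcome (8, 2)

Work:
Stage 3: P1 chooses H (8 vs 6)
Stage 2: P2: F->0, A->2 (anticipating H). Choose A
Stage 1: P1: O->4, E->8 (anticipating A, H). Choose E
SPE path: E -> A -> H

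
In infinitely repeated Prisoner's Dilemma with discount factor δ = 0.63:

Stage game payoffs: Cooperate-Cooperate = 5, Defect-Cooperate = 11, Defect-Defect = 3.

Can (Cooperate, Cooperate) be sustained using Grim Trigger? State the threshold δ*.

δ* = 0.75; since δ = 0.63 < 0.75, cooperation cannot be sustained

Work:
For Grim Trigger:
Cooperate forever: 5/(1-δ)
Defect then punished: 11 + 3·δ/(1-δ)
Need: 5/(1-δ) ≥ 11 + 3·δ/(1-δ)
Solving: δ ≥ (T-R)/(T-P) = (11-5)/(11-3) = 0.75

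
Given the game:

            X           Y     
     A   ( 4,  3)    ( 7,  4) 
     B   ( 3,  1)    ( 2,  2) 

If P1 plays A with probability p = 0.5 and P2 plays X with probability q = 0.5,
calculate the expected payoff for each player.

E[P1] = 4.0, E[P2] = 2.5

Work:
E[P1] = p·q·π₁(A,X) + p·(1-q)·π₁(A,Y) + (1-p)·q·π₁(B,X) + (1-p)·(1-q)·π₁(B,Y)
= 0.5·0.5·4 + 0.5·0.5·7 + 0.5·0.5·3 + 0.5·0.5·2
= 4.0

E[P2] = 2.5 (similar calculation)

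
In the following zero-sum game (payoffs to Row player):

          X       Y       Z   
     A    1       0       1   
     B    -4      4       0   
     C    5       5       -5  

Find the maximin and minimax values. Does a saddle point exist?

Maximin = 0, Minimax = 1, Saddle: False

Work:
Row minimums: [0, -4, -5] → maximin = 0
Column maximums: [5, 5, 1] → minimax = 1
No saddle point (maximin ≠ minimax). Mixed strategy needed.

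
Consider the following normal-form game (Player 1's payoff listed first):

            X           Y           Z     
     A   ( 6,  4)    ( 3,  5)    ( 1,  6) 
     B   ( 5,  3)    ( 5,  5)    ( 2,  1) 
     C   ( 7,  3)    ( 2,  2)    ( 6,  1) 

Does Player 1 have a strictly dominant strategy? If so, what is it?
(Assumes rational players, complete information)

No strictly dominant strategy exists for Player 1

Work:
A strategy strictly dominates another if it gives a strictly higher payoff against every opponent action. Compare each pair of P1's strategies column-by-column:
  A vs B: [6 vs 5, 3 vs 5, 1 vs 2] → A does not strictly dominate B (column Y: 3 ≤ 5)
  A vs C: [6 vs 7, 3 vs 2, 1 vs 6] → A does not strictly dominate C (column X: 6 ≤ 7)
  B vs A: [5 vs 6, 5 vs 3, 2 vs 1] → B does not strictly dominate A (column X: 5 ≤ 6)
  B vs C: [5 vs 7, 5 vs 2, 2 vs 6] → B does not strictly dominate C (column X: 5 ≤ 7)
  C vs A: [7 vs 6, 2 vs 3, 6 vs 1] → C does not strictly dominate A (column Y: 2 ≤ 3)
  C vs B: [7 vs 5, 2 vs 5, 6 vs 2] → C does not strictly dominate B (column Y: 2 ≤ 5)
No single strategy strictly dominates all others → no strictly dominant strategy.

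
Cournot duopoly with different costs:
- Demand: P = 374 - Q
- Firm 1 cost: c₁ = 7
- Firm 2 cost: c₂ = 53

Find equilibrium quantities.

q₁* = 137.67, q₂* = 91.67

Work:
Reaction: q₁ = (374 - 7 - q₂)/2
Reaction: q₂ = (374 - 53 - q₁)/2
Solve simultaneously:
q₁* = (374 - 2×7 + 53)/3 = 137.67
q₂* = (374 - 2×53 + 7)/3 = 91.67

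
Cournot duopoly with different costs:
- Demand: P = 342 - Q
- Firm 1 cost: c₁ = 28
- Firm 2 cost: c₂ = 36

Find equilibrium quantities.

q₁* = 107.33, q₂* = 99.33

Work:
Reaction: q₁ = (342 - 28 - q₂)/2
Reaction: q₂ = (342 - 36 - q₁)/2
Solve simultaneously:
q₁* = (342 - 2×28 + 36)/3 = 107.33
q₂* = (342 - 2×36 + 28)/3 = 99.33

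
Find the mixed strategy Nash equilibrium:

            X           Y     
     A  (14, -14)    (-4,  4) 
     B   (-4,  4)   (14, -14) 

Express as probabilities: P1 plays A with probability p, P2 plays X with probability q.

p = 0.5, q = 0.5

Work:
Find probabilities that make opponent indifferent:
P2 chooses q to make P1 indifferent between A and B
P1 chooses p to make P2 indifferent between X and Y
Mixed NE: P1 plays (A: 0.5, B: 0.5), P2 plays (X: 0.5, Y: 0.5)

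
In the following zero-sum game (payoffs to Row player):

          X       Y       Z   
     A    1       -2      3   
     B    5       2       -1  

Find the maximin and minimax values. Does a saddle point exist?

Maximin = -1, Minimax = 2, Saddle: False

Work:
Row minimums: [-2, -1] → maximin = -1
Column maximums: [5, 2, 3] → minimax = 2
No saddle point (maximin ≠ minimax). Mixed strategy needed.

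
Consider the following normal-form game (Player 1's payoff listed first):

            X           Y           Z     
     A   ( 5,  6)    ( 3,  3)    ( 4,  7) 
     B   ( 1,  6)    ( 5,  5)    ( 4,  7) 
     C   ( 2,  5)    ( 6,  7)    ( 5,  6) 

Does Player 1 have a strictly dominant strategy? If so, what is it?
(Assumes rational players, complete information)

No strictly dominant strategy exists for Player 1

Work:
A strategy strictly dominates another if it gives a strictly higher payoff against every opponent action. Compare each pair of P1's strategies column-by-column:
  A vs B: [5 vs 1, 3 vs 5, 4 vs 4] → A does not strictly dominate B (column Y: 3 ≤ 5)
  A vs C: [5 vs 2, 3 vs 6, 4 vs 5] → A does not strictly dominate C (column Y: 3 ≤ 6)
  B vs A: [1 vs 5, 5 vs 3, 4 vs 4] → B does not strictly dominate A (column X: 1 ≤ 5)
  B vs C: [1 vs 2, 5 vs 6, 4 vs 5] → B does not strictly dominate C (column X: 1 ≤ 2)
  C vs A: [2 vs 5, 6 vs 3, 5 vs 4] → C does not strictly dominate A (column X: 2 ≤ 5)
  C vs B: [2 vs 1, 6 vs 5, 5 vs 4] → C strictly dominates B
No single strategy strictly dominates all others → no strictly dominant strategy.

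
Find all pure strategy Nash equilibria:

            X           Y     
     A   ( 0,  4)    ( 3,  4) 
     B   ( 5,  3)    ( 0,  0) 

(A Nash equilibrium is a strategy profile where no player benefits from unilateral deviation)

Nash equilibrium: (A, Y), (B, X)

Work:
Best responses:
  P1 vs X: payoffs [0, 5] → best response B (payoff 5)
  P1 vs Y: payoffs [3, 0] → best response A (payoff 3)
  P2 vs A: payoffs [4, 4] → best response X/Y (payoff 4)
  P2 vs B: payoffs [3, 0] → best response X (payoff 3)
Mutual best responses: (A,Y), (B,X) → Nash equilibria.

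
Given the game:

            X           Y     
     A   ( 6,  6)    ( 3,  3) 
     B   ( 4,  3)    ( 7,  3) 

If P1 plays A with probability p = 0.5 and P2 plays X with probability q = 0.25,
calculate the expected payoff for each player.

E[P1] = 5.0, E[P2] = 3.375

Work:
E[P1] = p·q·π₁(A,X) + p·(1-q)·π₁(A,Y) + (1-p)·q·π₁(B,X) + (1-p)·(1-q)·π₁(B,Y)
= 0.5·0.25·6 + 0.5·0.75·3 + 0.5·0.25·4 + 0.5·0.75·7
= 5.0

E[P2] = 3.375 (similar calculation)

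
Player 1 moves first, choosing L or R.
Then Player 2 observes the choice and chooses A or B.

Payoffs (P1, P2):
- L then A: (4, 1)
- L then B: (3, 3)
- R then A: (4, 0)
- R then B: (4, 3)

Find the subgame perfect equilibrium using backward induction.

P1 plays R, P2 plays B after L and B after R; Payoff (4, 3)

Work:
Backward induction:
After L: P2 chooses B → P1 gets 3
After R: P2 chooses B → P1 gets 4
P1 chooses R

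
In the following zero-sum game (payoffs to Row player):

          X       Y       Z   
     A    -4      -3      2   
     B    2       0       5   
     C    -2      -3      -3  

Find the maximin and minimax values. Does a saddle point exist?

Maximin = 0, Minimax = 0, Saddle: True

Work:
Row minimums: [-4, 0, -3] → maximin = 0
Column maximums: [2, 0, 5] → minimax = 0
Saddle point exists! Game value = 0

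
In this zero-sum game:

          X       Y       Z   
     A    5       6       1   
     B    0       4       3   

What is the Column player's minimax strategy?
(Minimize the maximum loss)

Column should play Z, value = 3

Work:
Column player minimizes Row's maximum payoff:
Column X: max payoff to Row = 5
Column Y: max payoff to Row = 6
Column Z: max payoff to Row = 3
Minimum is 3, achieved by column Z.
Minimax strategy: Z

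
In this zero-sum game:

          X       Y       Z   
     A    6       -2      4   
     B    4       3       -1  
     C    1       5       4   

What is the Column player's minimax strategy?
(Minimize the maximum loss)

Column should play Z, value = 4

Work:
Column player minimizes Row's maximum payoff:
Column X: max payoff to Row = 6
Column Y: max payoff to Row = 5
Column Z: max payoff to Row = 4
Minimum is 4, achieved by column Z.
Minimax strategy: Z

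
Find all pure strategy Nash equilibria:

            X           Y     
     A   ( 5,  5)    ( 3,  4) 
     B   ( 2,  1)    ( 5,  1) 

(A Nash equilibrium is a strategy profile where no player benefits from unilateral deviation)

Nash equilibrium: (A, X), (B, Y)

Work:
Best responses:
  P1 vs X: payoffs [5, 2] → best response A (payoff 5)
  P1 vs Y: payoffs [3, 5] → best response B (payoff 5)
  P2 vs A: payoffs [5, 4] → best response X (payoff 5)
  P2 vs B: payoffs [1, 1] → best response X/Y (payoff 1)
Mutual best responses: (A,X), (B,Y) → Nash equilibria.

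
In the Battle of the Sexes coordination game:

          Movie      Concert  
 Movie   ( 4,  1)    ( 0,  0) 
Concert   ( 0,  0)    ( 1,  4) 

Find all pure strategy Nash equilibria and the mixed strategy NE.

Pure NE: (Movie, Movie) and (Concert, Concert); Mixed NE: p = 0.8, q = 0.2

Work:
Check pure NE:
(Movie, Movie): (4, 1) - no unilateral deviation beneficial
(Concert, Concert): (1, 4) - no unilateral deviation beneficial
Mixed NE: P1 plays Movie with p = 0.8, P2 plays Movie with q = 0.2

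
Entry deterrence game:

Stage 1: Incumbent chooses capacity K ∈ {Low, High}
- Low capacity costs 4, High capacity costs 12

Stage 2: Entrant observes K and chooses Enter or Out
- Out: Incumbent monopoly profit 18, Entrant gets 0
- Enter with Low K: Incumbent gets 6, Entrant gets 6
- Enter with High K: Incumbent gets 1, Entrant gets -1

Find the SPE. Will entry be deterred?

SPE: (High, Enter|Low, Out|High); Entry deterred. Incumbent net profit = 6

Work:
After Low K: Entrant enters (6 > 0)
After High K: Entrant stays out (-1 < 0)
Incumbent: Low → 6−4=2, High → 18−12=6
Incumbent chooses High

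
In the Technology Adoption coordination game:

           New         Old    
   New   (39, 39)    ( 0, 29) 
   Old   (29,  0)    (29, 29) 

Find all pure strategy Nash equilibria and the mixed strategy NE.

Pure NE: (New, New) and (Old, Old); Mixed NE: p = 0.7436, q = 0.7436

Work:
Check pure NE:
(New, New): (39, 39) - no unilateral deviation beneficial
(Old, Old): (29, 29) - no unilateral deviation beneficial
Mixed NE: P1 plays New with p = 0.7436, P2 plays New with q = 0.7436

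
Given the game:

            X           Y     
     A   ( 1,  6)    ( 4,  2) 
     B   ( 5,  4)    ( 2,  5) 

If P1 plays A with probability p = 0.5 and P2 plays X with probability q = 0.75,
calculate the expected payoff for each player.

E[P1] = 3.0, E[P2] = 4.625

Work:
E[P1] = p·q·π₁(A,X) + p·(1-q)·π₁(A,Y) + (1-p)·q·π₁(B,X) + (1-p)·(1-q)·π₁(B,Y)
= 0.5·0.75·1 + 0.5·0.25·4 + 0.5·0.75·5 + 0.5·0.25·2
= 3.0

E[P2] = 4.625 (similar calculation)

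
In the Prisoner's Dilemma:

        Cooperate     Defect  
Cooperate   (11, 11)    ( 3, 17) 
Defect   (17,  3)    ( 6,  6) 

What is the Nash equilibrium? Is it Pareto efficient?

(Defect, Defect) is NE; not Pareto efficient

Work:
Defect dominates Cooperate for both players:
If P2 cooperates: Defect (17) > Cooperate (11)
If P2 defects: Defect (6) > Cooperate (3)
NE: (Defect, Defect) with payoff (6, 6)
But (Cooperate, Cooperate) = (11, 11) Pareto dominates (6, 6)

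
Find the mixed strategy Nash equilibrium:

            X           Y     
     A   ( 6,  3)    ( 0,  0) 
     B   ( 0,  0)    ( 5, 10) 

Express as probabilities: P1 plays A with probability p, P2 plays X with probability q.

p = 0.7692, q = 0.4545

Work:
Find probabilities that make opponent indifferent:
P2 chooses q to make P1 indifferent between A and B
P1 chooses p to make P2 indifferent between X and Y
Mixed NE: P1 plays (A: 0.7692, B: 0.2308), P2 plays (X: 0.4545, Y: 0.5455)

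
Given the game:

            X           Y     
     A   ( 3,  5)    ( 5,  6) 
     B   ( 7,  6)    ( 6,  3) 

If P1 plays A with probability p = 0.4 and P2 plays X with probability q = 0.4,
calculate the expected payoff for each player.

E[P1] = 5.52, E[P2] = 4.76

Work:
E[P1] = p·q·π₁(A,X) + p·(1-q)·π₁(A,Y) + (1-p)·q·π₁(B,X) + (1-p)·(1-q)·π₁(B,Y)
= 0.4·0.4·3 + 0.4·0.6·5 + 0.6·0.4·7 + 0.6·0.6·6
= 5.52

E[P2] = 4.76 (similar calculation)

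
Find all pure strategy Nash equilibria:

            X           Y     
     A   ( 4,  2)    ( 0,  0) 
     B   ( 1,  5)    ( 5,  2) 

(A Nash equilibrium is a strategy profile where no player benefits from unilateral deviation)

Nash equilibrium: (A, X)

Work:
Best responses:
  P1 vs X: payoffs [4, 1] → best response A (payoff 4)
  P1 vs Y: payoffs [0, 5] → best response B (payoff 5)
  P2 vs A: payoffs [2, 0] → best response X (payoff 2)
  P2 vs B: payoffs [5, 2] → best response X (payoff 5)
Mutual best responses: (A,X) → Nash equilibria.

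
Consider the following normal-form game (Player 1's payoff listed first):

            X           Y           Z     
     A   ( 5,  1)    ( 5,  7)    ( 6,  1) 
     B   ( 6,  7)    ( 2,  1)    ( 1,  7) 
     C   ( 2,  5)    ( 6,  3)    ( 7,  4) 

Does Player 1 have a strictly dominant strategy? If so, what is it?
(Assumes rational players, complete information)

No strictly dominant strategy exists for Player 1

Work:
A strategy strictly dominates another if it gives a strictly higher payoff against every opponent action. Compare each pair of P1's strategies column-by-column:
  A vs B: [5 vs 6, 5 vs 2, 6 vs 1] → A does not strictly dominate B (column X: 5 ≤ 6)
  A vs C: [5 vs 2, 5 vs 6, 6 vs 7] → A does not strictly dominate C (column Y: 5 ≤ 6)
  B vs A: [6 vs 5, 2 vs 5, 1 vs 6] → B does not strictly dominate A (column Y: 2 ≤ 5)
  B vs C: [6 vs 2, 2 vs 6, 1 vs 7] → B does not strictly dominate C (column Y: 2 ≤ 6)
  C vs A: [2 vs 5, 6 vs 5, 7 vs 6] → C does not strictly dominate A (column X: 2 ≤ 5)
  C vs B: [2 vs 6, 6 vs 2, 7 vs 1] → C does not strictly dominate B (column X: 2 ≤ 6)
No single strategy strictly dominates all others → no strictly dominant strategy.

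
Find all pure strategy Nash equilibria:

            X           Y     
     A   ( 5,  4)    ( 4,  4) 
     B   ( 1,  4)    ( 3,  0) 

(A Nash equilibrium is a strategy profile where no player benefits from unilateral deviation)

Nash equilibrium: (A, X), (A, Y)

Work:
Best responses:
  P1 vs X: payoffs [5, 1] → best response A (payoff 5)
  P1 vs Y: payoffs [4, 3] → best response A (payoff 4)
  P2 vs A: payoffs [4, 4] → best response X/Y (payoff 4)
  P2 vs B: payoffs [4, 0] → best response X (payoff 4)
Mutual best responses: (A,X), (A,Y) → Nash equilibria.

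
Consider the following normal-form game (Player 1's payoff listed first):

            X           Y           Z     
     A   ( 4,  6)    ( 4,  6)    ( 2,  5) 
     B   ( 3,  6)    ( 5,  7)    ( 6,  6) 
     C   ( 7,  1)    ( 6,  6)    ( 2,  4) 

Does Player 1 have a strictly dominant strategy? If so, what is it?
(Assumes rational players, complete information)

No strictly dominant strategy exists for Player 1

Work:
A strategy strictly dominates another if it gives a strictly higher payoff against every opponent action. Compare each pair of P1's strategies column-by-column:
  A vs B: [4 vs 3, 4 vs 5, 2 vs 6] → A does not strictly dominate B (column Y: 4 ≤ 5)
  A vs C: [4 vs 7, 4 vs 6, 2 vs 2] → A does not strictly dominate C (column X: 4 ≤ 7)
  B vs A: [3 vs 4, 5 vs 4, 6 vs 2] → B does not strictly dominate A (column X: 3 ≤ 4)
  B vs C: [3 vs 7, 5 vs 6, 6 vs 2] → B does not strictly dominate C (column X: 3 ≤ 7)
  C vs A: [7 vs 4, 6 vs 4, 2 vs 2] → C does not strictly dominate A (column Z: 2 ≤ 2)
  C vs B: [7 vs 3, 6 vs 5, 2 vs 6] → C does not strictly dominate B (column Z: 2 ≤ 6)
No single strategy strictly dominates all others → no strictly dominant strategy.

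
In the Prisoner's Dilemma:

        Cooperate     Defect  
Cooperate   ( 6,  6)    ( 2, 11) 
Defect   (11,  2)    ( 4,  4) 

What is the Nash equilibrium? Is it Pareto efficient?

(Defect, Defect) is NE; not Pareto efficient

Work:
Defect dominates Cooperate for both players:
If P2 cooperates: Defect (11) > Cooperate (6)
If P2 defects: Defect (4) > Cooperate (2)
NE: (Defect, Defect) with payoff (4, 4)
But (Cooperate, Cooperate) = (6, 6) Pareto dominates (4, 4)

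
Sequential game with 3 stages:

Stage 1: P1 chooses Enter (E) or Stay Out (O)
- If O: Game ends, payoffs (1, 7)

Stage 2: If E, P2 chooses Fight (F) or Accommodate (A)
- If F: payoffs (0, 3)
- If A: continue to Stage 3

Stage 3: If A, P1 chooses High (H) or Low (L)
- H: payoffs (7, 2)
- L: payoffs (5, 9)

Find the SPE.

SPE: (O, F, H); Outcome (1, 7)

Work:
Stage 3: P1 chooses H (7 vs 5)
Stage 2: P2: F->3, A->2 (anticipating H). Choose F
Stage 1: P1: O->1, E->0 (anticipating F, H). Choose O
SPE path: O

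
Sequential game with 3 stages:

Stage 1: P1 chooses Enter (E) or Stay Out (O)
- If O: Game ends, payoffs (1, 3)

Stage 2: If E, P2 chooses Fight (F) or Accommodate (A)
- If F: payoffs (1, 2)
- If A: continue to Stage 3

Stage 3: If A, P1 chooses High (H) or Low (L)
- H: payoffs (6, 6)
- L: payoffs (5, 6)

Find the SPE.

SPE: (E, A, H); Outcome (6, 6)

Work:
Stage 3: P1 chooses H (6 vs 5)
Stage 2: P2: F->2, A->6 (anticipating H). Choose A
Stage 1: P1: O->1, E->6 (anticipating A, H). Choose E
SPE path: E -> A -> H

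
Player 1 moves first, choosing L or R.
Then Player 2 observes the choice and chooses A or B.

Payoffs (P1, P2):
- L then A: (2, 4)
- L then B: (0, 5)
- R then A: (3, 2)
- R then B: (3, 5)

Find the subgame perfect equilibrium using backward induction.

P1 plays R, P2 plays B after L and B after R; Payoff (3, 5)

Work:
Backward induction:
After L: P2 chooses B → P1 gets 0
After R: P2 chooses B → P1 gets 3
P1 chooses R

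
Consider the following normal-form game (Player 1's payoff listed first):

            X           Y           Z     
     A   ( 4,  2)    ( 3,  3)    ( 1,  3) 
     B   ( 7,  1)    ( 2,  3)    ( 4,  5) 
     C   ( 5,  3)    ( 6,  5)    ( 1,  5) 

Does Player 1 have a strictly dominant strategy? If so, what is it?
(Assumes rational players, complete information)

No strictly dominant strategy exists for Player 1

Work:
A strategy strictly dominates another if it gives a strictly higher payoff against every opponent action. Compare each pair of P1's strategies column-by-column:
  A vs B: [4 vs 7, 3 vs 2, 1 vs 4] → A does not strictly dominate B (column X: 4 ≤ 7)
  A vs C: [4 vs 5, 3 vs 6, 1 vs 1] → A does not strictly dominate C (column X: 4 ≤ 5)
  B vs A: [7 vs 4, 2 vs 3, 4 vs 1] → B does not strictly dominate A (column Y: 2 ≤ 3)
  B vs C: [7 vs 5, 2 vs 6, 4 vs 1] → B does not strictly dominate C (column Y: 2 ≤ 6)
  C vs A: [5 vs 4, 6 vs 3, 1 vs 1] → C does not strictly dominate A (column Z: 1 ≤ 1)
  C vs B: [5 vs 7, 6 vs 2, 1 vs 4] → C does not strictly dominate B (column X: 5 ≤ 7)
No single strategy strictly dominates all others → no strictly dominant strategy.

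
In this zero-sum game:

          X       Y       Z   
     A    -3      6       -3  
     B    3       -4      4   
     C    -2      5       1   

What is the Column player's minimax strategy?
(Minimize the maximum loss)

Column should play X, value = 3

Work:
Column player minimizes Row's maximum payoff:
Column X: max payoff to Row = 3
Column Y: max payoff to Row = 6
Column Z: max payoff to Row = 4
Minimum is 3, achieved by column X.
Minimax strategy: X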